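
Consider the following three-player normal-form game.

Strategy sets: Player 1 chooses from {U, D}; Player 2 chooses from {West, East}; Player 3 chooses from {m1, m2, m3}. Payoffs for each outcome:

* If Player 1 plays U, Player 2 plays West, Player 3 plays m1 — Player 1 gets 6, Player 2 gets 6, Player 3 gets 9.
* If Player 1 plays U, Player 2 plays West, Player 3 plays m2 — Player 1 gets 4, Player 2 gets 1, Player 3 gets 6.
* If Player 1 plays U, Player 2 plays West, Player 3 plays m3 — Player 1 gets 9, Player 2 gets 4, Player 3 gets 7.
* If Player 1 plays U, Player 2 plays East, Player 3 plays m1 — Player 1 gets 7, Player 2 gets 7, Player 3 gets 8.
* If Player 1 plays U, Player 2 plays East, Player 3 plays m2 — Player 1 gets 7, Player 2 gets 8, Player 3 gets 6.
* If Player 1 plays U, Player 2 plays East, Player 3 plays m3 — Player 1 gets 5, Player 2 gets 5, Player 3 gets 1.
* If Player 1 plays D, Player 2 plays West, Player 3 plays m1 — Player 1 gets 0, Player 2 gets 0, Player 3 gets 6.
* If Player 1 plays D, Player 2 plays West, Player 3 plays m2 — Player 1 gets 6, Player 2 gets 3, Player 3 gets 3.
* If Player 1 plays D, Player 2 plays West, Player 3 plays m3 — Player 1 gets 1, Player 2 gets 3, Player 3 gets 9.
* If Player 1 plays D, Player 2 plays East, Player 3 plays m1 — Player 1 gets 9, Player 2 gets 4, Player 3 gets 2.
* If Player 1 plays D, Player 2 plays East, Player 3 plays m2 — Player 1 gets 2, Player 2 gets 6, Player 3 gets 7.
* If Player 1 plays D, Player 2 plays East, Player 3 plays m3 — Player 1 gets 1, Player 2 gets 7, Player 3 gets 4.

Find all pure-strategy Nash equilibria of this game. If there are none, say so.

Player 1 against (West, m1): payoffs 6, 0 → best response U.
Player 1 against (West, m2): payoffs 4, 6 → best response D.
Player 1 against (West, m3): payoffs 9, 1 → best response U.
Player 1 against (East, m1): payoffs 7, 9 → best response D.
Player 1 against (East, m2): payoffs 7, 2 → best response U.
Player 1 against (East, m3): payoffs 5, 1 → best response U.
Player 2 against (U, m1): payoffs 6, 7 → best response East.
Player 2 against (U, m2): payoffs 1, 8 → best response East.
Player 2 against (U, m3): payoffs 4, 5 → best response East.
Player 2 against (D, m1): payoffs 0, 4 → best response East.
Player 2 against (D, m2): payoffs 3, 6 → best response East.
Player 2 against (D, m3): payoffs 3, 7 → best response East.
Player 3 against (U, West): payoffs 9, 6, 7 → best response m1.
Player 3 against (U, East): payoffs 8, 6, 1 → best response m1.
Player 3 against (D, West): payoffs 6, 3, 9 → best response m3.
Player 3 against (D, East): payoffs 2, 7, 4 → best response m2.
No profile is a mutual best response for all players.

This game has no pure Nash equilibrium.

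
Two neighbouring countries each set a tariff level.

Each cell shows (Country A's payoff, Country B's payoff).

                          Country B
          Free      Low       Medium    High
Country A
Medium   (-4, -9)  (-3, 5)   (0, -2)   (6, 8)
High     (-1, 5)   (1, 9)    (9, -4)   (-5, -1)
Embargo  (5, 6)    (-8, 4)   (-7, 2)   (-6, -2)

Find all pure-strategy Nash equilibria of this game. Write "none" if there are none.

Pure-strategy Nash equilibria: (Medium, High), (High, Low), (Embargo, Free)

(Medium, Free): Country A can switch to High (-4 → -1). Not NE.
(Medium, Low): Country A can switch to High (-3 → 1). Not NE.
(Medium, Medium): Country A can switch to High (0 → 9). Not NE.
(Medium, High): Country A gets 6, best alternative -5; Country B gets 8, best alternative 5. No profitable deviation — NE.
(High, Free): Country A can switch to Embargo (-1 → 5). Not NE.
(High, Low): Country A gets 1, best alternative -3; Country B gets 9, best alternative 5. No profitable deviation — NE.
(High, Medium): Country B can switch to Free (-4 → 5). Not NE.
(High, High): Country A can switch to Medium (-5 → 6). Not NE.
(Embargo, Free): Country A gets 5, best alternative -1; Country B gets 6, best alternative 4. No profitable deviation — NE.
(Embargo, Low): Country A can switch to Medium (-8 → -3). Not NE.
(Embargo, Medium): Country A can switch to Medium (-7 → 0). Not NE.
(The remaining 1 profile has a profitable deviation by the same check.)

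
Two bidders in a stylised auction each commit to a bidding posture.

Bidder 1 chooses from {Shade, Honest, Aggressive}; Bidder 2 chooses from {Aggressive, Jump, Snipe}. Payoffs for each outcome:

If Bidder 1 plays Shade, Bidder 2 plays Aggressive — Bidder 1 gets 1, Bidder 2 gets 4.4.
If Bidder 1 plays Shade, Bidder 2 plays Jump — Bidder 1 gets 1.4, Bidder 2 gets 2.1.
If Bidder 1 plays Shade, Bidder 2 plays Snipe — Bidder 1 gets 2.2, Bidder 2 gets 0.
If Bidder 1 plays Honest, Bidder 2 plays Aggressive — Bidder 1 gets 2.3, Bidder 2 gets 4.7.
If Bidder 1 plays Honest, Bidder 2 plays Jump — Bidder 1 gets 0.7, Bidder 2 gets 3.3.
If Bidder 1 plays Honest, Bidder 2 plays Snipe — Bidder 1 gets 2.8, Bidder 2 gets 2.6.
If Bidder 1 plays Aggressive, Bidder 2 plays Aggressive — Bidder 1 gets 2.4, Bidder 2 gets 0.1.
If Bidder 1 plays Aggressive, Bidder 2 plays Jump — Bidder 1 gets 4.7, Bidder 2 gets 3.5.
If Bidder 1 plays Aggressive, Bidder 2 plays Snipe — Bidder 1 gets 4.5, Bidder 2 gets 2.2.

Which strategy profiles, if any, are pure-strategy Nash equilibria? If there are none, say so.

The unique pure-strategy Nash equilibrium is (Aggressive, Jump).

Bidder 1 against Aggressive: payoffs 1, 2.3, 2.4 → best response Aggressive.
Bidder 1 against Jump: payoffs 1.4, 0.7, 4.7 → best response Aggressive.
Bidder 1 against Snipe: payoffs 2.2, 2.8, 4.5 → best response Aggressive.
Bidder 2 against Shade: payoffs 4.4, 2.1, 0 → best response Aggressive.
Bidder 2 against Honest: payoffs 4.7, 3.3, 2.6 → best response Aggressive.
Bidder 2 against Aggressive: payoffs 0.1, 3.5, 2.2 → best response Jump.
Mutual best responses: (Aggressive, Jump).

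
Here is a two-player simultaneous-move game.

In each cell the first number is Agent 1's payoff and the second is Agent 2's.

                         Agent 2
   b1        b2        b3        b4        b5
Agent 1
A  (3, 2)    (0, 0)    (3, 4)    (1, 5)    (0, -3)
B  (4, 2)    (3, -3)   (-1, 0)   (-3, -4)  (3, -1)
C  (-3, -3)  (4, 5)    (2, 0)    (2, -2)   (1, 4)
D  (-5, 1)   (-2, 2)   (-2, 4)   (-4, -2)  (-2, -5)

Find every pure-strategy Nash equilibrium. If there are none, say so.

For each player, find the best response to each opponent profile; mutual best responses are the pure NE.
Agent 1 against b1: payoffs 3, 4, -3, -5 → best response B.
Agent 1 against b2: payoffs 0, 3, 4, -2 → best response C.
Agent 1 against b3: payoffs 3, -1, 2, -2 → best response A.
Agent 1 against b4: payoffs 1, -3, 2, -4 → best response C.
Agent 1 against b5: payoffs 0, 3, 1, -2 → best response B.
Agent 2 against A: payoffs 2, 0, 4, 5, -3 → best response b4.
Agent 2 against B: payoffs 2, -3, 0, -4, -1 → best response b1.
Agent 2 against C: payoffs -3, 5, 0, -2, 4 → best response b2.
Agent 2 against D: payoffs 1, 2, 4, -2, -5 → best response b3.
Mutual best responses: (B, b1); (C, b2).

(B, b1) and (C, b2)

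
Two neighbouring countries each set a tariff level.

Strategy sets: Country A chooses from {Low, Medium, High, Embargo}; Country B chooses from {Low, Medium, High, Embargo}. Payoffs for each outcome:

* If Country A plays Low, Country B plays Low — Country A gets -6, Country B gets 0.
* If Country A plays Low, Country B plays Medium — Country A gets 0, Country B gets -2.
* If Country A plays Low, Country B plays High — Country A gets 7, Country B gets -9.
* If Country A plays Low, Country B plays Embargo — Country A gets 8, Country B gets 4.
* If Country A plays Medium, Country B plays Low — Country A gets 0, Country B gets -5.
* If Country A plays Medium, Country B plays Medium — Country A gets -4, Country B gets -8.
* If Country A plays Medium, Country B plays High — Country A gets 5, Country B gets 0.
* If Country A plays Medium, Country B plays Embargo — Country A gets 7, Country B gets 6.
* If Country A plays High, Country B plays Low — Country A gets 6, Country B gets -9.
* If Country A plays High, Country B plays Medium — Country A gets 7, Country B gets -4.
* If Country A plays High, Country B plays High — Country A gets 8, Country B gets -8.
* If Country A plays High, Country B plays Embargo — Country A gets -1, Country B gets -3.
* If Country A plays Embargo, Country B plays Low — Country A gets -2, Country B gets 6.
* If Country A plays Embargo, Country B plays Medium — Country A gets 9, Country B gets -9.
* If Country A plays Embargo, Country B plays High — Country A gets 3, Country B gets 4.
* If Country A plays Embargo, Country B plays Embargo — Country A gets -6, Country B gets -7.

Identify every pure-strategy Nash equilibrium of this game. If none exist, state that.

Check each profile: it is a Nash equilibrium iff no player can strictly gain by switching unilaterally.
(Low, Low): Country A can switch to Medium (-6 → 0). Not NE.
(Low, Medium): Country A can switch to High (0 → 7). Not NE.
(Low, High): Country A can switch to High (7 → 8). Not NE.
(Low, Embargo): Country A gets 8, best alternative 7; Country B gets 4, best alternative 0. No profitable deviation — NE.
(Medium, Low): Country A can switch to High (0 → 6). Not NE.
(Medium, Medium): Country A can switch to Low (-4 → 0). Not NE.
(Medium, High): Country A can switch to Low (5 → 7). Not NE.
(Medium, Embargo): Country A can switch to Low (7 → 8). Not NE.
(High, Low): Country B can switch to Medium (-9 → -4). Not NE.
(High, Medium): Country A can switch to Embargo (7 → 9). Not NE.
(High, High): Country B can switch to Medium (-8 → -4). Not NE.
(High, Embargo): Country A can switch to Low (-1 → 8). Not NE.
(Embargo, Low): Country A can switch to Medium (-2 → 0). Not NE.
(The remaining 3 profiles each have a profitable deviation by the same check.)

Pure NE: (Low, Embargo)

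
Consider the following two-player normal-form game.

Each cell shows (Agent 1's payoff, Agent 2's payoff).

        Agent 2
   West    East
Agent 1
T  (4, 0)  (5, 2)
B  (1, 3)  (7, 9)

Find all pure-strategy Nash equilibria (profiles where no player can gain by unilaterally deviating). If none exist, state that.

For each player, find the best response to each opponent profile; mutual best responses are the pure NE.
Agent 1 against West: payoffs 4, 1 → best response T.
Agent 1 against East: payoffs 5, 7 → best response B.
Agent 2 against T: payoffs 0, 2 → best response East.
Agent 2 against B: payoffs 3, 9 → best response East.
Mutual best responses: (B, East).

Pure NE: (B, East)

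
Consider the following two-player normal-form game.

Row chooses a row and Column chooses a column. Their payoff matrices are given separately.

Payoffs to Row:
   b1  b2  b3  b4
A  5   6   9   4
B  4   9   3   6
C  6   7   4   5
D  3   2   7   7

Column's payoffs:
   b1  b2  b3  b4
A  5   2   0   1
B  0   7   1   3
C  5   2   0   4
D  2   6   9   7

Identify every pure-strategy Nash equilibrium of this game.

(A, b1): Row can switch to C (5 → 6). Not NE.
(A, b2): Row can switch to B (6 → 9). Not NE.
(A, b3): Column can switch to b1 (0 → 5). Not NE.
(A, b4): Row can switch to B (4 → 6). Not NE.
(B, b1): Row can switch to A (4 → 5). Not NE.
(B, b2): Row gets 9, best alternative 7; Column gets 7, best alternative 3. No profitable deviation — NE.
(B, b3): Row can switch to A (3 → 9). Not NE.
(B, b4): Row can switch to D (6 → 7). Not NE.
(C, b1): Row gets 6, best alternative 5; Column gets 5, best alternative 4. No profitable deviation — NE.
(C, b2): Row can switch to B (7 → 9). Not NE.
(C, b3): Row can switch to A (4 → 9). Not NE.
(C, b4): Row can switch to B (5 → 6). Not NE.
(The remaining 4 profiles each have a profitable deviation by the same check.)

The pure Nash equilibria are (B, b2) and (C, b1).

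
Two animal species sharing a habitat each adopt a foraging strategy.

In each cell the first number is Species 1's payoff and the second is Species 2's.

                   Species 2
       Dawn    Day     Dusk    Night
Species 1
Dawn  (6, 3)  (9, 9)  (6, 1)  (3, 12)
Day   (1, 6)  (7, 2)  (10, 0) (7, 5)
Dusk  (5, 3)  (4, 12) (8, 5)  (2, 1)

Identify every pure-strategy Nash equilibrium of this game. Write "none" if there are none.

(Dawn, Dawn): Species 2 can switch to Day (3 → 9). Not NE.
(Dawn, Day): Species 2 can switch to Night (9 → 12). Not NE.
(Dawn, Dusk): Species 1 can switch to Day (6 → 10). Not NE.
(Dawn, Night): Species 1 can switch to Day (3 → 7). Not NE.
(Day, Dawn): Species 1 can switch to Dawn (1 → 6). Not NE.
(Day, Day): Species 1 can switch to Dawn (7 → 9). Not NE.
(The remaining 6 profiles each have a profitable deviation by the same check.)

There is no pure-strategy Nash equilibrium.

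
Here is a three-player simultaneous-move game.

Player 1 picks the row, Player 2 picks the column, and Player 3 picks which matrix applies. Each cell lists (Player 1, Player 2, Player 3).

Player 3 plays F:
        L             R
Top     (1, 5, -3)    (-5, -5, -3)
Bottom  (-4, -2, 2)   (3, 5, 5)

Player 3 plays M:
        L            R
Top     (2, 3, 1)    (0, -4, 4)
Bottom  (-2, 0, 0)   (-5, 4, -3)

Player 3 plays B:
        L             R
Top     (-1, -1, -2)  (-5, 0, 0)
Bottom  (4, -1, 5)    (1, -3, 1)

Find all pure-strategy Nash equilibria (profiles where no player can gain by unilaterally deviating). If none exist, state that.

Player 1 against (L, F): payoffs 1, -4 → best response Top.
Player 1 against (L, M): payoffs 2, -2 → best response Top.
Player 1 against (L, B): payoffs -1, 4 → best response Bottom.
Player 1 against (R, F): payoffs -5, 3 → best response Bottom.
Player 1 against (R, M): payoffs 0, -5 → best response Top.
Player 1 against (R, B): payoffs -5, 1 → best response Bottom.
Player 2 against (Top, F): payoffs 5, -5 → best response L.
Player 2 against (Top, M): payoffs 3, -4 → best response L.
Player 2 against (Top, B): payoffs -1, 0 → best response R.
Player 2 against (Bottom, F): payoffs -2, 5 → best response R.
Player 2 against (Bottom, M): payoffs 0, 4 → best response R.
Player 2 against (Bottom, B): payoffs -1, -3 → best response L.
Player 3 against (Top, L): payoffs -3, 1, -2 → best response M.
Player 3 against (Top, R): payoffs -3, 4, 0 → best response M.
Player 3 against (Bottom, L): payoffs 2, 0, 5 → best response B.
Player 3 against (Bottom, R): payoffs 5, -3, 1 → best response F.
Mutual best responses: (Top, L, M); (Bottom, L, B); (Bottom, R, F).

Pure-strategy Nash equilibria: (Top, L, M); (Bottom, L, B); (Bottom, R, F)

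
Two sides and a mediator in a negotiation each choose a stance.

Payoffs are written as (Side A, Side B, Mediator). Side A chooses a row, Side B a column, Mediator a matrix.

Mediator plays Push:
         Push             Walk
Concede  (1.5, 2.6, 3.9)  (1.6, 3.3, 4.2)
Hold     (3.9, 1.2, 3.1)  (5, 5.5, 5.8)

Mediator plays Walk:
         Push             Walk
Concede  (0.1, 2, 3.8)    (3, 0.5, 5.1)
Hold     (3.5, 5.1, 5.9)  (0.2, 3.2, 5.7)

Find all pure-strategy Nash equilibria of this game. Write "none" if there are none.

Pure-strategy Nash equilibria: (Hold, Push, Walk); (Hold, Walk, Push)

For each strategy profile, look for a profitable unilateral deviation.
(Concede, Push, Push): Side A can switch to Hold (1.5 → 3.9). Not NE.
(Concede, Push, Walk): Side A can switch to Hold (0.1 → 3.5). Not NE.
(Concede, Walk, Push): Side A can switch to Hold (1.6 → 5). Not NE.
(Concede, Walk, Walk): Side B can switch to Push (0.5 → 2). Not NE.
(Hold, Push, Push): Side B can switch to Walk (1.2 → 5.5). Not NE.
(Hold, Push, Walk): Side A gets 3.5, best alternative 0.1; Side B gets 5.1, best alternative 3.2; Mediator gets 5.9, best alternative 3.1. No profitable deviation — NE.
(Hold, Walk, Push): Side A gets 5, best alternative 1.6; Side B gets 5.5, best alternative 1.2; Mediator gets 5.8, best alternative 5.7. No profitable deviation — NE.
(Hold, Walk, Walk): Side A can switch to Concede (0.2 → 3). Not NE.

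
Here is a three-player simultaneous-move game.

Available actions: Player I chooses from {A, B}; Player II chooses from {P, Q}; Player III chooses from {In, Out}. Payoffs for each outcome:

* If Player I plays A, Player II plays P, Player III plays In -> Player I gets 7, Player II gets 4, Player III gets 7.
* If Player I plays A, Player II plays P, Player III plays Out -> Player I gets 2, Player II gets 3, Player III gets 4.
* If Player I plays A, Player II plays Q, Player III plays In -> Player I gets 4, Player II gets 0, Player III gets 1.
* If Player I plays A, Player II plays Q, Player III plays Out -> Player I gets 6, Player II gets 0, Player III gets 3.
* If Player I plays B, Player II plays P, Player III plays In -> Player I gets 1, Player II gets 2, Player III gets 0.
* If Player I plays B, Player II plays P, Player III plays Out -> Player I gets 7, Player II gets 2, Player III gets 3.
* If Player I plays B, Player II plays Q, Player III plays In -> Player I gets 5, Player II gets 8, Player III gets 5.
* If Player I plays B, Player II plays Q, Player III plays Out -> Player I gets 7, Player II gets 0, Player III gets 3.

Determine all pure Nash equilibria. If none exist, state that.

The pure Nash equilibria are (A, P, In) and (B, P, Out) and (B, Q, In).

(A, P, In): Player I gets 7, best alternative 1; Player II gets 4, best alternative 0; Player III gets 7, best alternative 4. No profitable deviation — NE.
(A, P, Out): Player I can switch to B (2 → 7). Not NE.
(A, Q, In): Player I can switch to B (4 → 5). Not NE.
(A, Q, Out): Player I can switch to B (6 → 7). Not NE.
(B, P, In): Player I can switch to A (1 → 7). Not NE.
(B, P, Out): Player I gets 7, best alternative 2; Player II gets 2, best alternative 0; Player III gets 3, best alternative 0. No profitable deviation — NE.
(B, Q, In): Player I gets 5, best alternative 4; Player II gets 8, best alternative 2; Player III gets 5, best alternative 3. No profitable deviation — NE.
(B, Q, Out): Player II can switch to P (0 → 2). Not NE.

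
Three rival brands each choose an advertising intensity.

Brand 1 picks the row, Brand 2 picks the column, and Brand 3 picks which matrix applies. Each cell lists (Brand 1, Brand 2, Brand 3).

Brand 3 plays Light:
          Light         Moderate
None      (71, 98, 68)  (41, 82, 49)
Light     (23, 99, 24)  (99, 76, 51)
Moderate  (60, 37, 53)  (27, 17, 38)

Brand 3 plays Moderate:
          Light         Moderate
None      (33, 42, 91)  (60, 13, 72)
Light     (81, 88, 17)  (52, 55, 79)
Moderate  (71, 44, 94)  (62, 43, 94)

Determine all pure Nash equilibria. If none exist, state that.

This game has no pure Nash equilibrium.

Check each profile: it is a Nash equilibrium iff no player can strictly gain by switching unilaterally.
(None, Light, Light): Brand 3 can switch to Moderate (68 → 91). Not NE.
(None, Light, Moderate): Brand 1 can switch to Light (33 → 81). Not NE.
(None, Moderate, Light): Brand 1 can switch to Light (41 → 99). Not NE.
(None, Moderate, Moderate): Brand 1 can switch to Moderate (60 → 62). Not NE.
(Light, Light, Light): Brand 1 can switch to None (23 → 71). Not NE.
(Light, Light, Moderate): Brand 3 can switch to Light (17 → 24). Not NE.
(Light, Moderate, Light): Brand 2 can switch to Light (76 → 99). Not NE.
(Light, Moderate, Moderate): Brand 1 can switch to None (52 → 60). Not NE.
(The remaining 4 profiles each have a profitable deviation by the same check.)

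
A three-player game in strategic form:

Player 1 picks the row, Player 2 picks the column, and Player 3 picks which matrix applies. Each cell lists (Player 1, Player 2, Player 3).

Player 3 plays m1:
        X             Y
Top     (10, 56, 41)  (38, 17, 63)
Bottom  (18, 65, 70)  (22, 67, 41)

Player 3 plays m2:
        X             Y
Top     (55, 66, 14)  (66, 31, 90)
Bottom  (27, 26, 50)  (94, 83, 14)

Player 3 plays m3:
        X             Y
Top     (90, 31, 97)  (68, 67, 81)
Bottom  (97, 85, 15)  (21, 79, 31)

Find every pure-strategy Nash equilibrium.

This game has no pure Nash equilibrium.

Check each profile: it is a Nash equilibrium iff no player can strictly gain by switching unilaterally.
(Top, X, m1): Player 1 can switch to Bottom (10 → 18). Not NE.
(Top, X, m2): Player 3 can switch to m1 (14 → 41). Not NE.
(Top, X, m3): Player 1 can switch to Bottom (90 → 97). Not NE.
(Top, Y, m1): Player 2 can switch to X (17 → 56). Not NE.
(Top, Y, m2): Player 1 can switch to Bottom (66 → 94). Not NE.
(Top, Y, m3): Player 3 can switch to m2 (81 → 90). Not NE.
(Bottom, X, m1): Player 2 can switch to Y (65 → 67). Not NE.
(Bottom, X, m2): Player 1 can switch to Top (27 → 55). Not NE.
(The remaining 4 profiles each have a profitable deviation by the same check.)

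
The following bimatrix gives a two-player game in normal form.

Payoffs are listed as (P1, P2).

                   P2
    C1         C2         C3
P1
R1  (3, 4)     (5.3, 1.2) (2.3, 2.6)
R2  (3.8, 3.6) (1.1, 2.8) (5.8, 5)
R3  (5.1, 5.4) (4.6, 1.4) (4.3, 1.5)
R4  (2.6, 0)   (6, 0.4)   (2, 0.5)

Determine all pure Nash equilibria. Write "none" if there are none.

P1 against C1: payoffs 3, 3.8, 5.1, 2.6 → best response R3.
P1 against C2: payoffs 5.3, 1.1, 4.6, 6 → best response R4.
P1 against C3: payoffs 2.3, 5.8, 4.3, 2 → best response R2.
P2 against R1: payoffs 4, 1.2, 2.6 → best response C1.
P2 against R2: payoffs 3.6, 2.8, 5 → best response C3.
P2 against R3: payoffs 5.4, 1.4, 1.5 → best response C1.
P2 against R4: payoffs 0, 0.4, 0.5 → best response C3.
Mutual best responses: (R2, C3); (R3, C1).

Pure-strategy Nash equilibria: (R2, C3) and (R3, C1)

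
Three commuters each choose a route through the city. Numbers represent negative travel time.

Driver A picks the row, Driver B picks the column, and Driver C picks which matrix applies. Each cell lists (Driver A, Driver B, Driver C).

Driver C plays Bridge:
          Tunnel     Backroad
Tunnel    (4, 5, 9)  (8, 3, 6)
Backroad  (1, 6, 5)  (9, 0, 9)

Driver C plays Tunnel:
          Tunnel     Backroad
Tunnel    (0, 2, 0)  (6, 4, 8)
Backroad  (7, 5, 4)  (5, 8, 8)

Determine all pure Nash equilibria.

(Tunnel, Tunnel, Bridge): Driver A gets 4, best alternative 1; Driver B gets 5, best alternative 3; Driver C gets 9, best alternative 0. No profitable deviation — NE.
(Tunnel, Tunnel, Tunnel): Driver A can switch to Backroad (0 → 7). Not NE.
(Tunnel, Backroad, Bridge): Driver A can switch to Backroad (8 → 9). Not NE.
(Tunnel, Backroad, Tunnel): Driver A gets 6, best alternative 5; Driver B gets 4, best alternative 2; Driver C gets 8, best alternative 6. No profitable deviation — NE.
(Backroad, Tunnel, Bridge): Driver A can switch to Tunnel (1 → 4). Not NE.
(Backroad, Tunnel, Tunnel): Driver B can switch to Backroad (5 → 8). Not NE.
(Backroad, Backroad, Bridge): Driver B can switch to Tunnel (0 → 6). Not NE.
(Backroad, Backroad, Tunnel): Driver A can switch to Tunnel (5 → 6). Not NE.

(Tunnel, Tunnel, Bridge) and (Tunnel, Backroad, Tunnel)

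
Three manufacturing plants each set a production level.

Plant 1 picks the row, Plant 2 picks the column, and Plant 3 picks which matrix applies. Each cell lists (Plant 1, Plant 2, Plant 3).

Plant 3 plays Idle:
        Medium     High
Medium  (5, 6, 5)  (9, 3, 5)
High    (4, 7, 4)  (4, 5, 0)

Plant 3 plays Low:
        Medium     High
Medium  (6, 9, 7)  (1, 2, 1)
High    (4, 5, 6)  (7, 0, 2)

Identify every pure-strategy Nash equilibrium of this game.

For each player, find the best response to each opponent profile; mutual best responses are the pure NE.
Plant 1 against (Medium, Idle): payoffs 5, 4 → best response Medium.
Plant 1 against (Medium, Low): payoffs 6, 4 → best response Medium.
Plant 1 against (High, Idle): payoffs 9, 4 → best response Medium.
Plant 1 against (High, Low): payoffs 1, 7 → best response High.
Plant 2 against (Medium, Idle): payoffs 6, 3 → best response Medium.
Plant 2 against (Medium, Low): payoffs 9, 2 → best response Medium.
Plant 2 against (High, Idle): payoffs 7, 5 → best response Medium.
Plant 2 against (High, Low): payoffs 5, 0 → best response Medium.
Plant 3 against (Medium, Medium): payoffs 5, 7 → best response Low.
Plant 3 against (Medium, High): payoffs 5, 1 → best response Idle.
Plant 3 against (High, Medium): payoffs 4, 6 → best response Low.
Plant 3 against (High, High): payoffs 0, 2 → best response Low.
Mutual best responses: (Medium, Medium, Low).

(Medium, Medium, Low)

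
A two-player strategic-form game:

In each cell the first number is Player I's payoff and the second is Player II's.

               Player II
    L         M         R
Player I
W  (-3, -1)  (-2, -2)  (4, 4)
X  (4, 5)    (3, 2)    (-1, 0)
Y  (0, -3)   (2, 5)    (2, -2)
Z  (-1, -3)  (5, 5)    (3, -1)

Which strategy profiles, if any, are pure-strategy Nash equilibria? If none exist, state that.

(W, L): Player I can switch to X (-3 → 4). Not NE.
(W, M): Player I can switch to X (-2 → 3). Not NE.
(W, R): Player I gets 4, best alternative 3; Player II gets 4, best alternative -1. No profitable deviation — NE.
(X, L): Player I gets 4, best alternative 0; Player II gets 5, best alternative 2. No profitable deviation — NE.
(X, M): Player I can switch to Z (3 → 5). Not NE.
(X, R): Player I can switch to W (-1 → 4). Not NE.
(Y, L): Player I can switch to X (0 → 4). Not NE.
(Y, M): Player I can switch to X (2 → 3). Not NE.
(Y, R): Player I can switch to W (2 → 4). Not NE.
(Z, L): Player I can switch to X (-1 → 4). Not NE.
(Z, M): Player I gets 5, best alternative 3; Player II gets 5, best alternative -1. No profitable deviation — NE.
(The remaining 1 profile has a profitable deviation by the same check.)

(W, R), (X, L), (Z, M)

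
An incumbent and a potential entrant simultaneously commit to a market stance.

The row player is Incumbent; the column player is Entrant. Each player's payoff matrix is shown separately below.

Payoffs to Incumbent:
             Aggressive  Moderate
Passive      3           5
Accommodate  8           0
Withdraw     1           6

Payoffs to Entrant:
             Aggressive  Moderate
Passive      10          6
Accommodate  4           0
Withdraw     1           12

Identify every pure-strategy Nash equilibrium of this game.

(Accommodate, Aggressive) and (Withdraw, Moderate)

Incumbent against Aggressive: payoffs 3, 8, 1 → best response Accommodate.
Incumbent against Moderate: payoffs 5, 0, 6 → best response Withdraw.
Entrant against Passive: payoffs 10, 6 → best response Aggressive.
Entrant against Accommodate: payoffs 4, 0 → best response Aggressive.
Entrant against Withdraw: payoffs 1, 12 → best response Moderate.
Mutual best responses: (Accommodate, Aggressive); (Withdraw, Moderate).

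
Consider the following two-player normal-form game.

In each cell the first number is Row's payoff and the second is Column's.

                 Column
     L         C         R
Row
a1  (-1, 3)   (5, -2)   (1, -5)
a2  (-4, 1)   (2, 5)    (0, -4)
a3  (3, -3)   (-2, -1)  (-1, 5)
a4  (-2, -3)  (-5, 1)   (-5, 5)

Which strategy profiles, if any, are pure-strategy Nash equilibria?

No pure-strategy Nash equilibrium.

Row against L: payoffs -1, -4, 3, -2 → best response a3.
Row against C: payoffs 5, 2, -2, -5 → best response a1.
Row against R: payoffs 1, 0, -1, -5 → best response a1.
Column against a1: payoffs 3, -2, -5 → best response L.
Column against a2: payoffs 1, 5, -4 → best response C.
Column against a3: payoffs -3, -1, 5 → best response R.
Column against a4: payoffs -3, 1, 5 → best response R.
No profile is a mutual best response for all players.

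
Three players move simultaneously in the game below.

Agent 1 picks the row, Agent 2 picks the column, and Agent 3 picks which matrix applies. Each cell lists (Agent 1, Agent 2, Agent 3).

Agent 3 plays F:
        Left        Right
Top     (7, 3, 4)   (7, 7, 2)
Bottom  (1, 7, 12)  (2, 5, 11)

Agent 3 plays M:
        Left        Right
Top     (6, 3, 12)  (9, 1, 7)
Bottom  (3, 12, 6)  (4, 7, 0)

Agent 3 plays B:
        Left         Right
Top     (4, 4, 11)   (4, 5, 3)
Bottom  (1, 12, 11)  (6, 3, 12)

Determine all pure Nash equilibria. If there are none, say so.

(Top, Left, F): Agent 2 can switch to Right (3 → 7). Not NE.
(Top, Left, M): Agent 1 gets 6, best alternative 3; Agent 2 gets 3, best alternative 1; Agent 3 gets 12, best alternative 11. No profitable deviation — NE.
(Top, Left, B): Agent 2 can switch to Right (4 → 5). Not NE.
(Top, Right, F): Agent 3 can switch to M (2 → 7). Not NE.
(Top, Right, M): Agent 2 can switch to Left (1 → 3). Not NE.
(Top, Right, B): Agent 1 can switch to Bottom (4 → 6). Not NE.
(Bottom, Left, F): Agent 1 can switch to Top (1 → 7). Not NE.
(Bottom, Left, M): Agent 1 can switch to Top (3 → 6). Not NE.
(Bottom, Left, B): Agent 1 can switch to Top (1 → 4). Not NE.
(The remaining 3 profiles each have a profitable deviation by the same check.)

The unique pure-strategy Nash equilibrium is (Top, Left, M).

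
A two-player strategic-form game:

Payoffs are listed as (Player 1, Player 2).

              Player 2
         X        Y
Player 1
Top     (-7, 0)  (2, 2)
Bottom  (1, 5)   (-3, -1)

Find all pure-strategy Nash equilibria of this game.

(Top, X): Player 1 can switch to Bottom (-7 → 1). Not NE.
(Top, Y): Player 1 gets 2, best alternative -3; Player 2 gets 2, best alternative 0. No profitable deviation — NE.
(Bottom, X): Player 1 gets 1, best alternative -7; Player 2 gets 5, best alternative -1. No profitable deviation — NE.
(Bottom, Y): Player 1 can switch to Top (-3 → 2). Not NE.

(Top, Y) and (Bottom, X)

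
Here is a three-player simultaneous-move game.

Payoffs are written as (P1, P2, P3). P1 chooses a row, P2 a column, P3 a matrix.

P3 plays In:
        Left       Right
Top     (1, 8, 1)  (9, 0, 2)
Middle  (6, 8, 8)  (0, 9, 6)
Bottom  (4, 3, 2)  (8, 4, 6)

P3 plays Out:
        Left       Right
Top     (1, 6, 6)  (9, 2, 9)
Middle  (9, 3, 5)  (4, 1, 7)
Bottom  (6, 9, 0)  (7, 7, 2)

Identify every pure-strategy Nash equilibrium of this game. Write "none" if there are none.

(Top, Left, In): P1 can switch to Middle (1 → 6). Not NE.
(Top, Left, Out): P1 can switch to Middle (1 → 9). Not NE.
(Top, Right, In): P2 can switch to Left (0 → 8). Not NE.
(Top, Right, Out): P2 can switch to Left (2 → 6). Not NE.
(Middle, Left, In): P2 can switch to Right (8 → 9). Not NE.
(Middle, Left, Out): P3 can switch to In (5 → 8). Not NE.
(Middle, Right, In): P1 can switch to Top (0 → 9). Not NE.
(Middle, Right, Out): P1 can switch to Top (4 → 9). Not NE.
(The remaining 4 profiles each have a profitable deviation by the same check.)

none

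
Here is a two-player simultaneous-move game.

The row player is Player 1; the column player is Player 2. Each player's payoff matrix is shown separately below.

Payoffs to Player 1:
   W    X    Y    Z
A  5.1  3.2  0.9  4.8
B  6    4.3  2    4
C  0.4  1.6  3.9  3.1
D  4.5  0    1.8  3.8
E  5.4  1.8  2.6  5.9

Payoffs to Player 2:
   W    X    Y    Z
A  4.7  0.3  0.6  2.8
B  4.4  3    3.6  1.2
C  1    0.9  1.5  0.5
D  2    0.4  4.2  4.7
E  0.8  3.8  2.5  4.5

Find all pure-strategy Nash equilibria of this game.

Player 1 against W: payoffs 5.1, 6, 0.4, 4.5, 5.4 → best response B.
Player 1 against X: payoffs 3.2, 4.3, 1.6, 0, 1.8 → best response B.
Player 1 against Y: payoffs 0.9, 2, 3.9, 1.8, 2.6 → best response C.
Player 1 against Z: payoffs 4.8, 4, 3.1, 3.8, 5.9 → best response E.
Player 2 against A: payoffs 4.7, 0.3, 0.6, 2.8 → best response W.
Player 2 against B: payoffs 4.4, 3, 3.6, 1.2 → best response W.
Player 2 against C: payoffs 1, 0.9, 1.5, 0.5 → best response Y.
Player 2 against D: payoffs 2, 0.4, 4.2, 4.7 → best response Z.
Player 2 against E: payoffs 0.8, 3.8, 2.5, 4.5 → best response Z.
Mutual best responses: (B, W); (C, Y); (E, Z).

The pure Nash equilibria are (B, W), (C, Y), (E, Z).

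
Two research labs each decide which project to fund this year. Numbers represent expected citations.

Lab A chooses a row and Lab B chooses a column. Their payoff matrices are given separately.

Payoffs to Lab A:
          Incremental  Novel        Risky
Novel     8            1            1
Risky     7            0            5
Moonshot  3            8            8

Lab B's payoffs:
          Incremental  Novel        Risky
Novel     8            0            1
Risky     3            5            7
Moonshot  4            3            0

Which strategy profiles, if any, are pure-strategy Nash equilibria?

Lab A against Incremental: payoffs 8, 7, 3 → best response Novel.
Lab A against Novel: payoffs 1, 0, 8 → best response Moonshot.
Lab A against Risky: payoffs 1, 5, 8 → best response Moonshot.
Lab B against Novel: payoffs 8, 0, 1 → best response Incremental.
Lab B against Risky: payoffs 3, 5, 7 → best response Risky.
Lab B against Moonshot: payoffs 4, 3, 0 → best response Incremental.
Mutual best responses: (Novel, Incremental).

(Novel, Incremental)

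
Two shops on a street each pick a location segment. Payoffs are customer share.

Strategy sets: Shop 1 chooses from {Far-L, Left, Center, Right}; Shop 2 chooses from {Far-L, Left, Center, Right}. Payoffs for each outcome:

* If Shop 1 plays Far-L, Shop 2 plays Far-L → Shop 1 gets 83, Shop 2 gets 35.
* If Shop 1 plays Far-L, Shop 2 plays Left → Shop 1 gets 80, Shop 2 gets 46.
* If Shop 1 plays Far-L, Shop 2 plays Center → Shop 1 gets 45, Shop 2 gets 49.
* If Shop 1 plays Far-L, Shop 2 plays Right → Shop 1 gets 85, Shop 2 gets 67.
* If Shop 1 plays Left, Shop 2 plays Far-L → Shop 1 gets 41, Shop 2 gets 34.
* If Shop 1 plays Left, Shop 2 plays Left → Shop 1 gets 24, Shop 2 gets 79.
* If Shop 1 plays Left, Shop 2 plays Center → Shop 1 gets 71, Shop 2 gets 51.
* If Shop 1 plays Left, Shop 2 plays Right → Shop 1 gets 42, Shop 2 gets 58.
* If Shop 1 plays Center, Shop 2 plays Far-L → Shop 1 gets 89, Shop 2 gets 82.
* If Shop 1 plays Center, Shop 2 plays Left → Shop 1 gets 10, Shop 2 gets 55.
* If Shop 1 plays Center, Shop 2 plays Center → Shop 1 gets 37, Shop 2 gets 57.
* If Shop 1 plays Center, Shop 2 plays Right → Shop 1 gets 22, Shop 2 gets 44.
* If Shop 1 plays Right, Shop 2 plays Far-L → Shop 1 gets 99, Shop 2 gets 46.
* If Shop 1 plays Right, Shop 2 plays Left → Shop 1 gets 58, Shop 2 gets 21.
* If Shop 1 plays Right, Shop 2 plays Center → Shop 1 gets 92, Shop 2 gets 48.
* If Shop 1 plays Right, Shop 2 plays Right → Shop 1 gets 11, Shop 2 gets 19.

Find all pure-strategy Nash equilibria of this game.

(Far-L, Right); (Right, Center)

Shop 1 against Far-L: payoffs 83, 41, 89, 99 → best response Right.
Shop 1 against Left: payoffs 80, 24, 10, 58 → best response Far-L.
Shop 1 against Center: payoffs 45, 71, 37, 92 → best response Right.
Shop 1 against Right: payoffs 85, 42, 22, 11 → best response Far-L.
Shop 2 against Far-L: payoffs 35, 46, 49, 67 → best response Right.
Shop 2 against Left: payoffs 34, 79, 51, 58 → best response Left.
Shop 2 against Center: payoffs 82, 55, 57, 44 → best response Far-L.
Shop 2 against Right: payoffs 46, 21, 48, 19 → best response Center.
Mutual best responses: (Far-L, Right); (Right, Center).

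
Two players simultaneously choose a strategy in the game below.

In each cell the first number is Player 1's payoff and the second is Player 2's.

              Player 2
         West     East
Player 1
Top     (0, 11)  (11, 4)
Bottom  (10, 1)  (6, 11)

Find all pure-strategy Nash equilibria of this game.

(Top, West): Player 1 can switch to Bottom (0 → 10). Not NE.
(Top, East): Player 2 can switch to West (4 → 11). Not NE.
(Bottom, West): Player 2 can switch to East (1 → 11). Not NE.
(Bottom, East): Player 1 can switch to Top (6 → 11). Not NE.

This game has no pure Nash equilibrium.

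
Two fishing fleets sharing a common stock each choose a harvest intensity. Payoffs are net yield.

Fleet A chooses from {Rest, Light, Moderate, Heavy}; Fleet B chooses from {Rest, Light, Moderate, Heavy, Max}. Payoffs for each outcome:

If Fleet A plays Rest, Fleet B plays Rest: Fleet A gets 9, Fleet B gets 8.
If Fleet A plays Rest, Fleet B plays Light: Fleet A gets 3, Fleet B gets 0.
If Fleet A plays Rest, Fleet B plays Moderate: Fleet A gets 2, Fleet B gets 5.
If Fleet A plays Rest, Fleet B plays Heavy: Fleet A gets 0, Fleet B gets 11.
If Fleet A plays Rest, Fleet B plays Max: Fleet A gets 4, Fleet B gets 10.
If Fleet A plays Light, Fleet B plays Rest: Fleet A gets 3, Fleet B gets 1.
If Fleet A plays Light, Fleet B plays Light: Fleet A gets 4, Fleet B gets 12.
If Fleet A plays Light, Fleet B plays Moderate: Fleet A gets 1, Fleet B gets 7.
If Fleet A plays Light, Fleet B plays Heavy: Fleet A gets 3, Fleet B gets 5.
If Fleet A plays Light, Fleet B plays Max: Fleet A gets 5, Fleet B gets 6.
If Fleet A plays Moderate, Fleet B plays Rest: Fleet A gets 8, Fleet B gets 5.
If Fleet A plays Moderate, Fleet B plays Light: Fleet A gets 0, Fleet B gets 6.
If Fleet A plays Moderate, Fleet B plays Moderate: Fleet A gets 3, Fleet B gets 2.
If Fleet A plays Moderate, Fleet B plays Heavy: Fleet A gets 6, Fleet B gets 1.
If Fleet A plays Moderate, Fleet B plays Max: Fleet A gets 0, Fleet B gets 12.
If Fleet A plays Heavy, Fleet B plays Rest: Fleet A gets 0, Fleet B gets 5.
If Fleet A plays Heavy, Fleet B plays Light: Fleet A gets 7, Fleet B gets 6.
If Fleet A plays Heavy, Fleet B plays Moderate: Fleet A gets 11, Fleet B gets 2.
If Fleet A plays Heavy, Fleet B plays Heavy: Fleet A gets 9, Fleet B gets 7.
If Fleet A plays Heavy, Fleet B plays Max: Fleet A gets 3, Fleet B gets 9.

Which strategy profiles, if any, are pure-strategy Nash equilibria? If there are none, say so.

(Rest, Rest): Fleet B can switch to Heavy (8 → 11). Not NE.
(Rest, Light): Fleet A can switch to Light (3 → 4). Not NE.
(Rest, Moderate): Fleet A can switch to Moderate (2 → 3). Not NE.
(Rest, Heavy): Fleet A can switch to Light (0 → 3). Not NE.
(Rest, Max): Fleet A can switch to Light (4 → 5). Not NE.
(Light, Rest): Fleet A can switch to Rest (3 → 9). Not NE.
(The remaining 14 profiles each have a profitable deviation by the same check.)

There is no pure-strategy Nash equilibrium.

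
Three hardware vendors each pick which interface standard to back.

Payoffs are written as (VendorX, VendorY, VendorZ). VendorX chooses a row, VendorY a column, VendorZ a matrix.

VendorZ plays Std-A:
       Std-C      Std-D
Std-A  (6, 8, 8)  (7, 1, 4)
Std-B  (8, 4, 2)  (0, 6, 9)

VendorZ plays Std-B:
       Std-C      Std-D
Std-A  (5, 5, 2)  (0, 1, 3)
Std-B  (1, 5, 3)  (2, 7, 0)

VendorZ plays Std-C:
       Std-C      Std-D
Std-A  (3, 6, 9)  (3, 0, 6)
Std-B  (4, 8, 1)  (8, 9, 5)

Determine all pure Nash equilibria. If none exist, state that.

No pure-strategy Nash equilibrium.

(Std-A, Std-C, Std-A): VendorX can switch to Std-B (6 → 8). Not NE.
(Std-A, Std-C, Std-B): VendorZ can switch to Std-A (2 → 8). Not NE.
(Std-A, Std-C, Std-C): VendorX can switch to Std-B (3 → 4). Not NE.
(Std-A, Std-D, Std-A): VendorY can switch to Std-C (1 → 8). Not NE.
(Std-A, Std-D, Std-B): VendorX can switch to Std-B (0 → 2). Not NE.
(Std-A, Std-D, Std-C): VendorX can switch to Std-B (3 → 8). Not NE.
(Std-B, Std-C, Std-A): VendorY can switch to Std-D (4 → 6). Not NE.
(Std-B, Std-C, Std-B): VendorX can switch to Std-A (1 → 5). Not NE.
(The remaining 4 profiles each have a profitable deviation by the same check.)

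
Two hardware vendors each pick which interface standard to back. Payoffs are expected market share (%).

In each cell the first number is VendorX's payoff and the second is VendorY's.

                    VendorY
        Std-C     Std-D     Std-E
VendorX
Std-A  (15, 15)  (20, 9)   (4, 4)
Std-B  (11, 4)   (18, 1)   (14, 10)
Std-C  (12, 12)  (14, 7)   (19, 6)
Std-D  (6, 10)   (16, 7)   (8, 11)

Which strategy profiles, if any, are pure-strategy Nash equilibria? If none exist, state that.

The unique pure-strategy Nash equilibrium is (Std-A, Std-C).

Mark each player's best response to every combination of opponents' strategies; a profile where every player is best-responding is a pure Nash equilibrium.
VendorX against Std-C: payoffs 15, 11, 12, 6 → best response Std-A.
VendorX against Std-D: payoffs 20, 18, 14, 16 → best response Std-A.
VendorX against Std-E: payoffs 4, 14, 19, 8 → best response Std-C.
VendorY against Std-A: payoffs 15, 9, 4 → best response Std-C.
VendorY against Std-B: payoffs 4, 1, 10 → best response Std-E.
VendorY against Std-C: payoffs 12, 7, 6 → best response Std-C.
VendorY against Std-D: payoffs 10, 7, 11 → best response Std-E.
Mutual best responses: (Std-A, Std-C).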